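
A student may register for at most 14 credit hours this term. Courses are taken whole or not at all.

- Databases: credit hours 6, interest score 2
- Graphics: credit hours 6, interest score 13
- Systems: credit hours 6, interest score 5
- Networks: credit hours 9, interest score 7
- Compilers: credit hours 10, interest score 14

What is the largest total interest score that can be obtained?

18

This is an integer program with binary decision variables.
Take Graphics and Systems: credit hours 6 + 6 = 12 ≤ 14, interest score 13 + 5 = 18.
No other feasible combination does better.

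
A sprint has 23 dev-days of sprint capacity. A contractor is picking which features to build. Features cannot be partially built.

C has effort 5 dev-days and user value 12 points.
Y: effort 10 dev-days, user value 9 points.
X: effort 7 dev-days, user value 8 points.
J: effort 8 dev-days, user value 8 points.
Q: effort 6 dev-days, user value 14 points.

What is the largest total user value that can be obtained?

C + Y + Q: effort 5 + 10 + 6 = 21 ≤ 23, user value 12 + 9 + 14 = 35.
C + J + Q: effort 5 + 8 + 6 = 19 ≤ 23, user value 12 + 8 + 14 = 34.
C + X + Q: effort 5 + 7 + 6 = 18 ≤ 23, user value 12 + 8 + 14 = 34.
Best is C, Y, and Q with total user value 35.

35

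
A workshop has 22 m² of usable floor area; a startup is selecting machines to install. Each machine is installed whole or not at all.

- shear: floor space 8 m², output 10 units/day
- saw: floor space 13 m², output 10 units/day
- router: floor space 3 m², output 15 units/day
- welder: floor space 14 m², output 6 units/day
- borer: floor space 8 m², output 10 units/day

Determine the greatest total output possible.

35

This is an integer program with binary decision variables.
Take shear, router, and borer: floor space 8 + 3 + 8 = 19 ≤ 22, output 10 + 15 + 10 = 35.
No other feasible combination does better.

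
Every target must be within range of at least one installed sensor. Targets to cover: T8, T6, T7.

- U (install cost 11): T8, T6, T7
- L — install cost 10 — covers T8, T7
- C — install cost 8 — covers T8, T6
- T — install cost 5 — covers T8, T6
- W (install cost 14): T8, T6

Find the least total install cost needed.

The greedy cost-per-new-target heuristic would pick T and L for 15, but a cheaper cover exists.
U alone covers T8, T6, T7 — every target.
Total install cost: 11.
No cover costs less than 11.

11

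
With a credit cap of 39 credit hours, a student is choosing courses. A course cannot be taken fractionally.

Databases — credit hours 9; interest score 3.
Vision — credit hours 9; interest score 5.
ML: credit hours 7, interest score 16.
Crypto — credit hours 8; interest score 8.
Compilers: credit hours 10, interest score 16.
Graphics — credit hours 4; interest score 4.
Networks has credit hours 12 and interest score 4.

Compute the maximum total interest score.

Take Vision, ML, Crypto, Compilers, and Graphics: credit hours 9 + 7 + 8 + 10 + 4 = 38 ≤ 39, interest score 5 + 16 + 8 + 16 + 4 = 49.
No other feasible combination does better.

49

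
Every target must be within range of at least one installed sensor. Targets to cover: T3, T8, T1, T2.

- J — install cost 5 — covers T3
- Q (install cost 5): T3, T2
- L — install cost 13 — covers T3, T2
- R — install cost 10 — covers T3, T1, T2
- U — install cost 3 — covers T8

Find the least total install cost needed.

The greedy cost-per-new-target heuristic would pick Q, U, and R for 18, but a cheaper cover exists.
Choose R and U: together they cover T3, T8, T1, T2 — every target.
Total install cost: 10 + 3 = 13.
No cover costs less than 13.

13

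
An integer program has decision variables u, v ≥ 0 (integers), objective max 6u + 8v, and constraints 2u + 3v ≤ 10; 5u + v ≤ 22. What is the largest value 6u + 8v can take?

28

The continuous relaxation peaks at (4.31, 0.462) with value 29.54; rounding to a feasible lattice point costs some objective.
(u,v)=(2,2): 2·2+3·2=10≤10, 5·2+1·2=12≤22, objective 28.
(u,v)=(3,1): 2·3+3·1=9≤10, 5·3+1·1=16≤22, objective 26.
(u,v)=(4,0): 2·4+3·0=8≤10, 5·4+1·0=20≤22, objective 24.
(u,v)=(1,2): 2·1+3·2=8≤10, 5·1+1·2=7≤22, objective 22.
No feasible integer point exceeds 28.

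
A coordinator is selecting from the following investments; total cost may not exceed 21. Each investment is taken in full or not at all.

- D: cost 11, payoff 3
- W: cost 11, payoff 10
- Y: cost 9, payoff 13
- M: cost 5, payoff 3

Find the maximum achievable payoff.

Take W and Y: cost 11 + 9 = 20 ≤ 21, payoff 10 + 13 = 23.
No other feasible combination does better.

23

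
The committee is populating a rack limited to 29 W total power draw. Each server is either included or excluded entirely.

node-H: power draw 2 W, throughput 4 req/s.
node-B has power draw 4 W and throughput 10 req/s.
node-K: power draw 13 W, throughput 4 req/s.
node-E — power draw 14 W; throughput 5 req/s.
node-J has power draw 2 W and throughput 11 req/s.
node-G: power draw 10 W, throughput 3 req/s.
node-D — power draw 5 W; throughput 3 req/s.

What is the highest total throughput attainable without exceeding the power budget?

33

Take node-H, node-B, node-E, node-J, and node-D: power draw 2 + 4 + 14 + 2 + 5 = 27 ≤ 29, throughput 4 + 10 + 5 + 11 + 3 = 33.
No other feasible combination does better.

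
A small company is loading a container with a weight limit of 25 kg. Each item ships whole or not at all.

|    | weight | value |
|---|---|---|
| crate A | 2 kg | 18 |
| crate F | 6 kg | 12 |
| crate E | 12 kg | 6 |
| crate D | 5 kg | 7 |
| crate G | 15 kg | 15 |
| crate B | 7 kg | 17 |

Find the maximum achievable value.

54

Allowing fractional choices, the relaxed optimum would be about 59.0, but items are indivisible.
crate A + crate F + crate B: weight 2 + 6 + 7 = 15 ≤ 25, value 18 + 12 + 17 = 47.
crate A + crate G + crate B: weight 2 + 15 + 7 = 24 ≤ 25, value 18 + 15 + 17 = 50.
crate A + crate F + crate D + crate B: weight 2 + 6 + 5 + 7 = 20 ≤ 25, value 18 + 12 + 7 + 17 = 54.
Best is crate A, crate F, crate D, and crate B with total value 54.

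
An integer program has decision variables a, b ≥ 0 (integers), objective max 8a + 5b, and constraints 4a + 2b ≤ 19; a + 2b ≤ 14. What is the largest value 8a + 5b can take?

41

The continuous relaxation peaks at (1.67, 6.17) with value 44.17; rounding to a feasible lattice point costs some objective.
(a,b)=(2,5): 4·2+2·5=18≤19, 1·2+2·5=12≤14, objective 41.
(a,b)=(1,6): 4·1+2·6=16≤19, 1·1+2·6=13≤14, objective 38.
(a,b)=(2,4): 4·2+2·4=16≤19, 1·2+2·4=10≤14, objective 36.
No feasible integer point exceeds 41.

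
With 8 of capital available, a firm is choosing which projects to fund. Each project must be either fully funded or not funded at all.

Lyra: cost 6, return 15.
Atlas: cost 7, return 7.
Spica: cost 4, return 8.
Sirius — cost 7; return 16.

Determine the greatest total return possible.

16

Allowing fractional choices, the relaxed optimum would be about 19.6, but projects are indivisible.
Lyra: cost 6 ≤ 8, return 15.
Sirius: cost 7 ≤ 8, return 16.
Best is Sirius with total return 16.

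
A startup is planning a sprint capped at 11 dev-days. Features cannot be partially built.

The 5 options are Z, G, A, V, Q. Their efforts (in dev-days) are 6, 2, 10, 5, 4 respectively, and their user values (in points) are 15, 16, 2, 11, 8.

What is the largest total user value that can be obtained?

35

This is a 0-1 knapsack instance.
Allowing fractional choices, the relaxed optimum would be about 37.6, but features are indivisible.
G + V: effort 2 + 5 = 7 ≤ 11, user value 16 + 11 = 27.
G + V + Q: effort 2 + 5 + 4 = 11 ≤ 11, user value 16 + 11 + 8 = 35.
Z + G: effort 6 + 2 = 8 ≤ 11, user value 15 + 16 = 31.
Best is G, V, and Q with total user value 35.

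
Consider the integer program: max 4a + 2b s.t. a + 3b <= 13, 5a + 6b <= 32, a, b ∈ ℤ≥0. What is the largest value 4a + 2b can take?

24

(a,b)=(6,0): 1·6+3·0=6≤13, 5·6+6·0=30≤32, objective 24.
(a,b)=(5,1): 1·5+3·1=8≤13, 5·5+6·1=31≤32, objective 22.
(a,b)=(5,0): 1·5+3·0=5≤13, 5·5+6·0=25≤32, objective 20.
Maximum is 24 at (a,b)=(6,0).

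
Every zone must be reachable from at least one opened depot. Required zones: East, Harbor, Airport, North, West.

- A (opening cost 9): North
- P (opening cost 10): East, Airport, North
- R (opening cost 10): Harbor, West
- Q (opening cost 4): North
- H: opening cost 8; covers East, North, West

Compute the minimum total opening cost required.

Choose P and R: together they cover East, Harbor, Airport, North, West — every zone.
Total opening cost: 10 + 10 = 20.

20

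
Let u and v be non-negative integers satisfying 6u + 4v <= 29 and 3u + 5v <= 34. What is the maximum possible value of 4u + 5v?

(u,v)=(0,6) is feasible, giving 30.
(u,v)=(1,5) is feasible, giving 29.
Maximum is 30 at (u,v)=(0,6).

30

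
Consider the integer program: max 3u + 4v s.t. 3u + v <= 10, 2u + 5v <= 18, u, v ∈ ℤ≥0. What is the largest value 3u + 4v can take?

(u,v)=(1,3) is feasible, giving 15.
(u,v)=(2,2) is feasible, giving 14.
(u,v)=(3,1) is feasible, giving 13.
Maximum is 15 at (u,v)=(1,3).

15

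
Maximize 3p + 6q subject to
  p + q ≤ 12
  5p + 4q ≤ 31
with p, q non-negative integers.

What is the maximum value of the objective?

(p,q)=(0,7): 1·0+1·7=7≤12, 5·0+4·7=28≤31, objective 42.
(p,q)=(1,6): 1·1+1·6=7≤12, 5·1+4·6=29≤31, objective 39.
(p,q)=(0,6): 1·0+1·6=6≤12, 5·0+4·6=24≤31, objective 36.
No feasible integer point exceeds 42.

42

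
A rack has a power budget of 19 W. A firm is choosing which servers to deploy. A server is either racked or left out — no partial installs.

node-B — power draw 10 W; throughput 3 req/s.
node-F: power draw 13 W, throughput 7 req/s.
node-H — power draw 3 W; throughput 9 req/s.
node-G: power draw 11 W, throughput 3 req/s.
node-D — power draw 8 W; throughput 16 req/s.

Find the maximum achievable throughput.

Allowing fractional choices, the relaxed optimum would be about 29.3, but servers are indivisible.
node-B + node-D: power draw 10 + 8 = 18 ≤ 19, throughput 3 + 16 = 19.
node-G + node-D: power draw 11 + 8 = 19 ≤ 19, throughput 3 + 16 = 19.
node-H + node-D: power draw 3 + 8 = 11 ≤ 19, throughput 9 + 16 = 25.
Best is node-H and node-D with total throughput 25.

25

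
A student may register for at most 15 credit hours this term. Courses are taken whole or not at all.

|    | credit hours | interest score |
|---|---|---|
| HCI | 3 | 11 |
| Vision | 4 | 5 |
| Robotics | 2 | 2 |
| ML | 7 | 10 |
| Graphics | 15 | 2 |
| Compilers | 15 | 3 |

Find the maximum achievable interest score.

This is an integer program with binary decision variables.
Allowing fractional choices, the relaxed optimum would be about 27.0, but courses are indivisible.
HCI + ML: credit hours 3 + 7 = 10 ≤ 15, interest score 11 + 10 = 21.
HCI + Vision + ML: credit hours 3 + 4 + 7 = 14 ≤ 15, interest score 11 + 5 + 10 = 26.
HCI + Robotics + ML: credit hours 3 + 2 + 7 = 12 ≤ 15, interest score 11 + 2 + 10 = 23.
Best is HCI, Vision, and ML with total interest score 26.

26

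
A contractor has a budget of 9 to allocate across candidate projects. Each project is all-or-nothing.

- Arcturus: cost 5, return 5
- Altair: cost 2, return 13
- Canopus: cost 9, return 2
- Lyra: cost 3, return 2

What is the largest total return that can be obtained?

18

This is an integer program with binary decision variables.
Take Arcturus and Altair: cost 5 + 2 = 7 ≤ 9, return 5 + 13 = 18.
No other feasible combination does better.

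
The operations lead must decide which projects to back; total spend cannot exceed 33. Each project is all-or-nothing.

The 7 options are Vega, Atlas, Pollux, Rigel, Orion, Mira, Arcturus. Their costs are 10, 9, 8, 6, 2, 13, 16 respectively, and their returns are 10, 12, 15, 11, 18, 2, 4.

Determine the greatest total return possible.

Treat it as a binary knapsack problem.
Take Atlas, Pollux, Rigel, and Orion: cost 9 + 8 + 6 + 2 = 25 ≤ 33, return 12 + 15 + 11 + 18 = 56.
No other feasible combination does better.

56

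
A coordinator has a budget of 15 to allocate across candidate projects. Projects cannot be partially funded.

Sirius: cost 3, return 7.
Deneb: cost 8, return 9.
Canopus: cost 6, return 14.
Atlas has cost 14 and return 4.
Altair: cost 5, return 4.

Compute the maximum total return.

Allowing fractional choices, the relaxed optimum would be about 27.8, but projects are indivisible.
Deneb + Canopus: cost 8 + 6 = 14 ≤ 15, return 9 + 14 = 23.
Sirius + Canopus + Altair: cost 3 + 6 + 5 = 14 ≤ 15, return 7 + 14 + 4 = 25.
Best is Sirius, Canopus, and Altair with total return 25.

25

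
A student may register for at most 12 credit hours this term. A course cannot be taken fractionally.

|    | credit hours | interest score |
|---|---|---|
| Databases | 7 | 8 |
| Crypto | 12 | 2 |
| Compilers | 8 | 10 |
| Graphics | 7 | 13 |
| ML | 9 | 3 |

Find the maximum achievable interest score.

13

Allowing fractional choices, the relaxed optimum would be about 19.2, but courses are indivisible.
Graphics: credit hours 7 ≤ 12, interest score 13.
Compilers: credit hours 8 ≤ 12, interest score 10.
Best is Graphics with total interest score 13.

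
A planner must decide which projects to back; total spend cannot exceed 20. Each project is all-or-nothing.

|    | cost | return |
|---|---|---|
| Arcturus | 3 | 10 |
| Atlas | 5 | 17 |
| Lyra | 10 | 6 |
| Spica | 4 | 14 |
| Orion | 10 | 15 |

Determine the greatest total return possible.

46

Allowing fractional choices, the relaxed optimum would be about 53.0, but projects are indivisible.
Arcturus + Atlas + Spica: cost 3 + 5 + 4 = 12 ≤ 20, return 10 + 17 + 14 = 41.
Arcturus + Atlas + Orion: cost 3 + 5 + 10 = 18 ≤ 20, return 10 + 17 + 15 = 42.
Atlas + Spica + Orion: cost 5 + 4 + 10 = 19 ≤ 20, return 17 + 14 + 15 = 46.
Best is Atlas, Spica, and Orion with total return 46.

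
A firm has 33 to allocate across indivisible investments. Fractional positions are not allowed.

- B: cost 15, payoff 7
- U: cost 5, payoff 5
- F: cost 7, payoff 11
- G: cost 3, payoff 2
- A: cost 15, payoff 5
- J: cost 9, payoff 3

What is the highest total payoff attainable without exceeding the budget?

B + U + F + G: cost 15 + 5 + 7 + 3 = 30 ≤ 33, payoff 7 + 5 + 11 + 2 = 25.
B + U + F: cost 15 + 5 + 7 = 27 ≤ 33, payoff 7 + 5 + 11 = 23.
U + F + G + A: cost 5 + 7 + 3 + 15 = 30 ≤ 33, payoff 5 + 11 + 2 + 5 = 23.
Best is B, U, F, and G with total payoff 25.

25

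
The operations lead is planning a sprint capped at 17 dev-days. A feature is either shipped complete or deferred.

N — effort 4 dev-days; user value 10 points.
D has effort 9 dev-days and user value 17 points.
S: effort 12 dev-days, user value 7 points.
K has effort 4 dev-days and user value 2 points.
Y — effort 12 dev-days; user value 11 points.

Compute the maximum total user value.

Allowing fractional choices, the relaxed optimum would be about 30.7, but features are indivisible.
N + D: effort 4 + 9 = 13 ≤ 17, user value 10 + 17 = 27.
N + Y: effort 4 + 12 = 16 ≤ 17, user value 10 + 11 = 21.
N + D + K: effort 4 + 9 + 4 = 17 ≤ 17, user value 10 + 17 + 2 = 29.
Best is N, D, and K with total user value 29.

29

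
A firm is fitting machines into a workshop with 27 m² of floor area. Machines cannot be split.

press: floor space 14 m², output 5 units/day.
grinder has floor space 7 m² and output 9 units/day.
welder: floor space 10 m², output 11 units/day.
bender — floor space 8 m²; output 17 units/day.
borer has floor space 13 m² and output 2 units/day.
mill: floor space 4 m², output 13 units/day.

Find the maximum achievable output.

This is a 0-1 knapsack instance.
Allowing fractional choices, the relaxed optimum would be about 47.8, but machines are indivisible.
grinder + bender + mill: floor space 7 + 8 + 4 = 19 ≤ 27, output 9 + 17 + 13 = 39.
welder + bender + mill: floor space 10 + 8 + 4 = 22 ≤ 27, output 11 + 17 + 13 = 41.
Best is welder, bender, and mill with total output 41.

41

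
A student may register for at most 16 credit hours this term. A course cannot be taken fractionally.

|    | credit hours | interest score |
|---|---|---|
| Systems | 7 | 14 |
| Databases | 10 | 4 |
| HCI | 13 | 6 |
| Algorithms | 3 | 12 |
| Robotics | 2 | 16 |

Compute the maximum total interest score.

Allowing fractional choices, the relaxed optimum would be about 43.8, but courses are indivisible.
Systems + Algorithms + Robotics: credit hours 7 + 3 + 2 = 12 ≤ 16, interest score 14 + 12 + 16 = 42.
Databases + Algorithms + Robotics: credit hours 10 + 3 + 2 = 15 ≤ 16, interest score 4 + 12 + 16 = 32.
Best is Systems, Algorithms, and Robotics with total interest score 42.

42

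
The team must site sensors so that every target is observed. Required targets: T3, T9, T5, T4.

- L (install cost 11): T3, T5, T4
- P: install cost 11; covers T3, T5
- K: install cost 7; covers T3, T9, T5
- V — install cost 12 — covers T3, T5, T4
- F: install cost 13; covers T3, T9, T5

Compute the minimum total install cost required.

This is a weighted set-cover instance.
Choose L and K: together they cover T3, T9, T5, T4 — every target.
Total install cost: 11 + 7 = 18.
No cover costs less than 18.

18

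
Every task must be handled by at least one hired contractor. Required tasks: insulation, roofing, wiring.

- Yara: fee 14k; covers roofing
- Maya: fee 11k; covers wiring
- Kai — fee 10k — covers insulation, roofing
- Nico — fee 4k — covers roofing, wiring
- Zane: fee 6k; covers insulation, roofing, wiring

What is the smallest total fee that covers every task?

The greedy cost-per-new-task heuristic would pick Nico and Zane for 10, but a cheaper cover exists.
Zane alone covers insulation, roofing, wiring — every task.
Total fee: 6.
No cover costs less than 6.

6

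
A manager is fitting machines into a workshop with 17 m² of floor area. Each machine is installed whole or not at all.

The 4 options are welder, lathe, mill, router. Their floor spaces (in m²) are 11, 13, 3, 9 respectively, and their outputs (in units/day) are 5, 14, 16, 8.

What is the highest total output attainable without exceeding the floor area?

Allowing fractional choices, the relaxed optimum would be about 30.9, but machines are indivisible.
lathe + mill: floor space 13 + 3 = 16 ≤ 17, output 14 + 16 = 30.
mill + router: floor space 3 + 9 = 12 ≤ 17, output 16 + 8 = 24.
welder + mill: floor space 11 + 3 = 14 ≤ 17, output 5 + 16 = 21.
Best is lathe and mill with total output 30.

30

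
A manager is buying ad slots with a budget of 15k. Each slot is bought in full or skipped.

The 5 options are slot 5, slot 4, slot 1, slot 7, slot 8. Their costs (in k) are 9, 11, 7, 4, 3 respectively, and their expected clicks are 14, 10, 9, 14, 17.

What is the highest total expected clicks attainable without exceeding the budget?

40

Allowing fractional choices, the relaxed optimum would be about 43.4, but ad slots are indivisible.
slot 7 + slot 8: cost 4 + 3 = 7 ≤ 15, expected clicks 14 + 17 = 31.
slot 1 + slot 7 + slot 8: cost 7 + 4 + 3 = 14 ≤ 15, expected clicks 9 + 14 + 17 = 40.
Best is slot 1, slot 7, and slot 8 with total expected clicks 40.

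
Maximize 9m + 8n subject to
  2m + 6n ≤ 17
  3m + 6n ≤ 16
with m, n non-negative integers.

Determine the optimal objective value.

45

Relaxing integrality, the LP optimum is 48.00 at (m,n) = (5.33, 0), which is not an integer point.
(m,n)=(5,0): 2·5+6·0=10≤17, 3·5+6·0=15≤16, objective 45.
(m,n)=(4,0): 2·4+6·0=8≤17, 3·4+6·0=12≤16, objective 36.
No feasible integer point exceeds 45.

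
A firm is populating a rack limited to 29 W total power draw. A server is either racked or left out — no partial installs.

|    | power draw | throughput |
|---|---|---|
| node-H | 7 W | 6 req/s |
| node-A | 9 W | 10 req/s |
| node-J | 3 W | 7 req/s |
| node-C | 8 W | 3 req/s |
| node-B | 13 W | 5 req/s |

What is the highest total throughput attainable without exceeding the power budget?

26

Allowing fractional choices, the relaxed optimum would be about 26.8, but servers are indivisible.
node-H + node-A + node-J: power draw 7 + 9 + 3 = 19 ≤ 29, throughput 6 + 10 + 7 = 23.
node-A + node-J + node-B: power draw 9 + 3 + 13 = 25 ≤ 29, throughput 10 + 7 + 5 = 22.
node-H + node-A + node-J + node-C: power draw 7 + 9 + 3 + 8 = 27 ≤ 29, throughput 6 + 10 + 7 + 3 = 26.
Best is node-H, node-A, node-J, and node-C with total throughput 26.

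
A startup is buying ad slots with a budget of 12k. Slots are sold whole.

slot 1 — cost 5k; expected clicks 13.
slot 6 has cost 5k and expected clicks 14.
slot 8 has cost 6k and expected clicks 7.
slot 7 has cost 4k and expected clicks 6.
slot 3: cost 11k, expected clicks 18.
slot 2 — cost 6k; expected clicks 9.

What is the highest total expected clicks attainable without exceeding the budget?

27

slot 1 + slot 2: cost 5 + 6 = 11 ≤ 12, expected clicks 13 + 9 = 22.
slot 6 + slot 2: cost 5 + 6 = 11 ≤ 12, expected clicks 14 + 9 = 23.
slot 1 + slot 6: cost 5 + 5 = 10 ≤ 12, expected clicks 13 + 14 = 27.
Best is slot 1 and slot 6 with total expected clicks 27.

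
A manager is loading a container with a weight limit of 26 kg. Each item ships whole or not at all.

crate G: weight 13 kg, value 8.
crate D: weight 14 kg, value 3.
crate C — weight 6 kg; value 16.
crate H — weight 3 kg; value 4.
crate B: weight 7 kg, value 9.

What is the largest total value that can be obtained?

33

Take crate G, crate C, and crate B: weight 13 + 6 + 7 = 26 ≤ 26, value 8 + 16 + 9 = 33.
No other feasible combination does better.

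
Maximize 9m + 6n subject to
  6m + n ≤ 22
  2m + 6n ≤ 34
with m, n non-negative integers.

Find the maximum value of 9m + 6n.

51

(m,n)=(3,4) is feasible, giving 51.
(m,n)=(2,5) is feasible, giving 48.
No feasible integer point exceeds 51.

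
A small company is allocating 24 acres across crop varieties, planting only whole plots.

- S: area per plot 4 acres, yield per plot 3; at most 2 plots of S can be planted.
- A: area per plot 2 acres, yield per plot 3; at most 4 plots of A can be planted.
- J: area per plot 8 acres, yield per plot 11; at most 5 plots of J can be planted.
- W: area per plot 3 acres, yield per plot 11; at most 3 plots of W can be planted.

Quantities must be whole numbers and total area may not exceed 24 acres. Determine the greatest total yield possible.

W has the best ratio (11/3); taking only W gives at most 3×11 = 33 (stopped by the supply cap of 3).
Mixing does better — 3×A, 1×J, and 3×W: area 23 ≤ 24, yield 3·3 + 1·11 + 3·11 = 53.

53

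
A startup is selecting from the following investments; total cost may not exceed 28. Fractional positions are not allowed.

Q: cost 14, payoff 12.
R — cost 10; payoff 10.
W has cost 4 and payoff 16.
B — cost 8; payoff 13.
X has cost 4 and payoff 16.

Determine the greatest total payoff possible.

Take R, W, B, and X: cost 10 + 4 + 8 + 4 = 26 ≤ 28, payoff 10 + 16 + 13 + 16 = 55.
No other feasible combination does better.

55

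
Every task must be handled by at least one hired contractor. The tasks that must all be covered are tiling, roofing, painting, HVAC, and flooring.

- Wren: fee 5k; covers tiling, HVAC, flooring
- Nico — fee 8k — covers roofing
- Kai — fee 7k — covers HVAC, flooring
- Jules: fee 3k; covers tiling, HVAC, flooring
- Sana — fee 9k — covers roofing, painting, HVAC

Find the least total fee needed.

This is an integer covering problem.
Choose Jules and Sana: together they cover tiling, roofing, painting, HVAC, flooring — every task.
Total fee: 3 + 9 = 12.
No cover costs less than 12.

12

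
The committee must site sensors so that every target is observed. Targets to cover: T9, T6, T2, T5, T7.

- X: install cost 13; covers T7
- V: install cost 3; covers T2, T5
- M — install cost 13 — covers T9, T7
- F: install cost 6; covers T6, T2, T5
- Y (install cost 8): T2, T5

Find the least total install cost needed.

This is an integer covering problem.
The greedy cost-per-new-target heuristic would pick V, F, and M for 22, but a cheaper cover exists.
Choose M and F: together they cover T9, T6, T2, T5, T7 — every target.
Total install cost: 13 + 6 = 19.
No cover costs less than 19.

19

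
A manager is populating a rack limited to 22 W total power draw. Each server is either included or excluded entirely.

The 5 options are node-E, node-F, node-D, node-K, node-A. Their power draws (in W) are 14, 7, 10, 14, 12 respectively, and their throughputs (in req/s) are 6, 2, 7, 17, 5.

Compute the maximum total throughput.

19

Allowing fractional choices, the relaxed optimum would be about 22.6, but servers are indivisible.
node-D + node-A: power draw 10 + 12 = 22 ≤ 22, throughput 7 + 5 = 12.
node-K: power draw 14 ≤ 22, throughput 17.
node-F + node-K: power draw 7 + 14 = 21 ≤ 22, throughput 2 + 17 = 19.
Best is node-F and node-K with total throughput 19.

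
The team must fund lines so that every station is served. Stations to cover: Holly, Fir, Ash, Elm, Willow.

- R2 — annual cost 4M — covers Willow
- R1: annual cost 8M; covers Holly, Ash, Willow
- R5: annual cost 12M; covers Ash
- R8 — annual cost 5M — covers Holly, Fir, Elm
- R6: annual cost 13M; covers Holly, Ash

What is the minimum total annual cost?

13

The greedy cost-per-new-station heuristic would pick R8, R2, and R1 for 17, but a cheaper cover exists.
Choose R1 and R8: together they cover Holly, Fir, Ash, Elm, Willow — every station.
Total annual cost: 8 + 5 = 13.
No cover costs less than 13.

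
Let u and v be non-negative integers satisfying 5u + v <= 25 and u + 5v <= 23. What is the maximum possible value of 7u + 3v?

The continuous relaxation peaks at (4.25, 3.75) with value 41.00; rounding to a feasible lattice point costs some objective.
(u,v)=(4,3): 5·4+1·3=23≤25, 1·4+5·3=19≤23, objective 37.
(u,v)=(4,2): 5·4+1·2=22≤25, 1·4+5·2=14≤23, objective 34.
Maximum is 37 at (u,v)=(4,3).

37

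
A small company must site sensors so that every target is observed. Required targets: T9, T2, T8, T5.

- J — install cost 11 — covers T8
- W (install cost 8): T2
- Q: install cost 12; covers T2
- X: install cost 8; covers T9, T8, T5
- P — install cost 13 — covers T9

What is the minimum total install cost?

16

This is a weighted set-cover instance.
Choose W and X: together they cover T9, T2, T8, T5 — every target.
Total install cost: 8 + 8 = 16.
No cover costs less than 16.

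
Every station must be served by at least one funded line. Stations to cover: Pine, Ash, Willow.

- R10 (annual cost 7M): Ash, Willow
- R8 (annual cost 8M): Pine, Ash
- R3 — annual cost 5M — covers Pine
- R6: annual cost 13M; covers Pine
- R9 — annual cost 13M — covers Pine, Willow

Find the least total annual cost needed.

Choose R10 and R3: together they cover Pine, Ash, Willow — every station.
Total annual cost: 7 + 5 = 12.
No cover costs less than 12.

12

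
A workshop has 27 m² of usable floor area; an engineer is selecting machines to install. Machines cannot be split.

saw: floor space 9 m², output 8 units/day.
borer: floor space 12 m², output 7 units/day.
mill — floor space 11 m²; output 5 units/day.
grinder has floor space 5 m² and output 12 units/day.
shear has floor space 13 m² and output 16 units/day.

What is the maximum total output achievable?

grinder + shear: floor space 5 + 13 = 18 ≤ 27, output 12 + 16 = 28.
saw + grinder + shear: floor space 9 + 5 + 13 = 27 ≤ 27, output 8 + 12 + 16 = 36.
Best is saw, grinder, and shear with total output 36.

36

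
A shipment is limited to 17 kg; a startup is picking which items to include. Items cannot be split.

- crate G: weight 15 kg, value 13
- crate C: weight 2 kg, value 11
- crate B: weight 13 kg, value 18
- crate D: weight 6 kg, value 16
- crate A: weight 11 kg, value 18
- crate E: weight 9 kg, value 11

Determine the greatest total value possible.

38

Take crate C, crate D, and crate E: weight 2 + 6 + 9 = 17 ≤ 17, value 11 + 16 + 11 = 38.
No other feasible combination does better.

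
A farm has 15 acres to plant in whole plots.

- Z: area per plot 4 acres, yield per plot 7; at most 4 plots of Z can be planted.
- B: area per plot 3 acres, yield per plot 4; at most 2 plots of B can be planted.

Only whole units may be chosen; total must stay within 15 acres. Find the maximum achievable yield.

This is a bounded integer knapsack.
Take 3×Z and 1×B: area 15 ≤ 15, yield 3·7 + 1·4 = 25.
No other integer combination yields more.

25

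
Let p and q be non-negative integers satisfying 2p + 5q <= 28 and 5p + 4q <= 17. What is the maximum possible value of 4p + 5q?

20

Relaxing integrality, the LP optimum is 21.25 at (p,q) = (0, 4.25), which is not an integer point.
(p,q)=(0,4): 2·0+5·4=20≤28, 5·0+4·4=16≤17, objective 20.
(p,q)=(1,3): 2·1+5·3=17≤28, 5·1+4·3=17≤17, objective 19.
(p,q)=(0,3): 2·0+5·3=15≤28, 5·0+4·3=12≤17, objective 15.
No feasible integer point exceeds 20.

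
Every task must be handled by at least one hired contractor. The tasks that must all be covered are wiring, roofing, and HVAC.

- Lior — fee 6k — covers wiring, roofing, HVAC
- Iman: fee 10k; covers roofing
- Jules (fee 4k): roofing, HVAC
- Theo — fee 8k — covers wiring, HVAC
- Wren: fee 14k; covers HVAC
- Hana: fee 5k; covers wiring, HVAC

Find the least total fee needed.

6

Lior alone covers wiring, roofing, HVAC — every task.
Total fee: 6.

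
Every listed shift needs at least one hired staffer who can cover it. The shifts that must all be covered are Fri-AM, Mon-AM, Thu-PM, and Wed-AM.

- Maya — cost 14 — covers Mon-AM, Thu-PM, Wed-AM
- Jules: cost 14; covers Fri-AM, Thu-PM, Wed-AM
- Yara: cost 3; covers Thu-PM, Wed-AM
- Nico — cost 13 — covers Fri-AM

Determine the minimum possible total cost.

The greedy cost-per-new-shift heuristic would pick Yara, Nico, and Maya for 30, but a cheaper cover exists.
Choose Maya and Nico: together they cover Fri-AM, Mon-AM, Thu-PM, Wed-AM — every shift.
Total cost: 14 + 13 = 27.
No cover costs less than 27.

27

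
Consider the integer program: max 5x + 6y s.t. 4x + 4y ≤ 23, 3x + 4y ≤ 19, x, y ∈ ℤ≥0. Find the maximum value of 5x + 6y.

Relaxing integrality, the LP optimum is 30.50 at (x,y) = (4, 1.75), which is not an integer point.
(x,y)=(1,4): 4·1+4·4=20≤23, 3·1+4·4=19≤19, objective 29.
(x,y)=(2,3): 4·2+4·3=20≤23, 3·2+4·3=18≤19, objective 28.
Maximum is 29 at (x,y)=(1,4).

29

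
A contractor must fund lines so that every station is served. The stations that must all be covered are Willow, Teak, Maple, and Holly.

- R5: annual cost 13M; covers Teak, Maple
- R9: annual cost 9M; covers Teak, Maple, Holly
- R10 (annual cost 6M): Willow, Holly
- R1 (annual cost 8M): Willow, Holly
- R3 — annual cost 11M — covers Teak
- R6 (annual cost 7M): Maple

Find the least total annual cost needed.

15

This is a weighted set-cover instance.
Choose R9 and R10: together they cover Willow, Teak, Maple, Holly — every station.
Total annual cost: 9 + 6 = 15.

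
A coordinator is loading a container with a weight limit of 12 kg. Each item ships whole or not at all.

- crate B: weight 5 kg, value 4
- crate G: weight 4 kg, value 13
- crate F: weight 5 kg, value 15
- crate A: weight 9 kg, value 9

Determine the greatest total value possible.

28

This is an integer program with binary decision variables.
Allowing fractional choices, the relaxed optimum would be about 31.0, but items are indivisible.
crate G + crate F: weight 4 + 5 = 9 ≤ 12, value 13 + 15 = 28.
crate B + crate F: weight 5 + 5 = 10 ≤ 12, value 4 + 15 = 19.
crate B + crate G: weight 5 + 4 = 9 ≤ 12, value 4 + 13 = 17.
Best is crate G and crate F with total value 28.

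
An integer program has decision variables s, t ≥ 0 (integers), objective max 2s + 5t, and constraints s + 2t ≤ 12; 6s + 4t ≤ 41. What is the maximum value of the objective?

(s,t)=(0,6): 1·0+2·6=12≤12, 6·0+4·6=24≤41, objective 30.
(s,t)=(1,5): 1·1+2·5=11≤12, 6·1+4·5=26≤41, objective 27.
(s,t)=(0,5): 1·0+2·5=10≤12, 6·0+4·5=20≤41, objective 25.
No feasible integer point exceeds 30.

30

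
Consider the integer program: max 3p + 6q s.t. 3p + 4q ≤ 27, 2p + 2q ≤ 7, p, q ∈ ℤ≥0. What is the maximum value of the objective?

18

Relaxing integrality, the LP optimum is 21.00 at (p,q) = (0, 3.5), which is not an integer point.
(p,q)=(0,3): 3·0+4·3=12≤27, 2·0+2·3=6≤7, objective 18.
(p,q)=(1,2): 3·1+4·2=11≤27, 2·1+2·2=6≤7, objective 15.
(p,q)=(0,2): 3·0+4·2=8≤27, 2·0+2·2=4≤7, objective 12.
No feasible integer point exceeds 18.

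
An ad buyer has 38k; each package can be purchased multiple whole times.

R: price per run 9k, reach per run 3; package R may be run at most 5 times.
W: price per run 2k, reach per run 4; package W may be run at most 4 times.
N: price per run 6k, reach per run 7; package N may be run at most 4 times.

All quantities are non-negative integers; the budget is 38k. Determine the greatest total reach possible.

44

W has the best ratio (4/2); taking only W gives at most 4×4 = 16 (stopped by the supply cap of 4).
Mixing does better — 4×W and 4×N: price 32 ≤ 38, reach 4·4 + 4·7 = 44.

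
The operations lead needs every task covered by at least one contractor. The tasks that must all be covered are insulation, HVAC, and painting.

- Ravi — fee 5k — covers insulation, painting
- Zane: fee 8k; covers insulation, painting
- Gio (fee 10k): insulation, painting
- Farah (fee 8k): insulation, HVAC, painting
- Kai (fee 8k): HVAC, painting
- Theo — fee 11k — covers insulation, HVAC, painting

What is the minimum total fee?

8

This is a weighted set-cover instance.
The greedy cost-per-new-task heuristic would pick Ravi and Farah for 13, but a cheaper cover exists.
Farah alone covers insulation, HVAC, painting — every task.
Total fee: 8.
No cover costs less than 8.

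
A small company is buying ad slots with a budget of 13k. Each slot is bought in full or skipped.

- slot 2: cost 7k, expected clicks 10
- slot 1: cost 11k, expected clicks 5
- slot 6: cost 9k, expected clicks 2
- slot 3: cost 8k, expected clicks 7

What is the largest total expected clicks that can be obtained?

Treat it as a binary knapsack problem.
Allowing fractional choices, the relaxed optimum would be about 15.2, but ad slots are indivisible.
slot 1: cost 11 ≤ 13, expected clicks 5.
slot 3: cost 8 ≤ 13, expected clicks 7.
slot 2: cost 7 ≤ 13, expected clicks 10.
Best is slot 2 with total expected clicks 10.

10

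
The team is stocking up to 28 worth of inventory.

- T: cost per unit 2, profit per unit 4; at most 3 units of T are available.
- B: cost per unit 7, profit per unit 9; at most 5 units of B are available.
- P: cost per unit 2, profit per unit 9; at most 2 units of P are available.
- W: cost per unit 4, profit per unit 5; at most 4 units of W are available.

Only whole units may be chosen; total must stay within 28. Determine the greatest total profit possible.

53

3×T, 2×B, 2×P, and 1×W: cost 28 ≤ 28, profit 3·4 + 2·9 + 2·9 + 1·5 = 53.
1×T, 2×B, 2×P, and 2×W: cost 28 ≤ 28, profit 1·4 + 2·9 + 2·9 + 2·5 = 50.
Best is 53.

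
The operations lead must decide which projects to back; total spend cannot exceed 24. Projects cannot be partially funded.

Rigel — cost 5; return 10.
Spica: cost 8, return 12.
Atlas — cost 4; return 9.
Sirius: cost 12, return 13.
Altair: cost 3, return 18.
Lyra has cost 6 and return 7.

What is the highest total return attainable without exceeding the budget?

Rigel + Atlas + Sirius + Altair: cost 5 + 4 + 12 + 3 = 24 ≤ 24, return 10 + 9 + 13 + 18 = 50.
Rigel + Spica + Atlas + Altair: cost 5 + 8 + 4 + 3 = 20 ≤ 24, return 10 + 12 + 9 + 18 = 49.
Best is Rigel, Atlas, Sirius, and Altair with total return 50.

50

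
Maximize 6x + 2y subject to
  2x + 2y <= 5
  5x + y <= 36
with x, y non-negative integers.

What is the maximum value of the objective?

(x,y)=(2,0): 2·2+2·0=4≤5, 5·2+1·0=10≤36, objective 12.
(x,y)=(1,1): 2·1+2·1=4≤5, 5·1+1·1=6≤36, objective 8.
(x,y)=(1,0): 2·1+2·0=2≤5, 5·1+1·0=5≤36, objective 6.
The best lattice point is (2,0), giving 12.

12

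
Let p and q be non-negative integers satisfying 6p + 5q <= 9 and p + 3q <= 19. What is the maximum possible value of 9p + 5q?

9

(p,q)=(1,0): 6·1+5·0=6≤9, 1·1+3·0=1≤19, objective 9.
(p,q)=(0,1): 6·0+5·1=5≤9, 1·0+3·1=3≤19, objective 5.
(p,q)=(0,0): 6·0+5·0=0≤9, 1·0+3·0=0≤19, objective 0.
The best lattice point is (1,0), giving 9.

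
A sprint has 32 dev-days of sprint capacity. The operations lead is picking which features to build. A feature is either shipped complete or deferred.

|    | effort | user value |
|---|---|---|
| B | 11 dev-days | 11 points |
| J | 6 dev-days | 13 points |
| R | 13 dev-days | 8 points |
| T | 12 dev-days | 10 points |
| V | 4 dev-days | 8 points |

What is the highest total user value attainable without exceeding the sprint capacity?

This is an integer program with binary decision variables.
B + J + T: effort 11 + 6 + 12 = 29 ≤ 32, user value 11 + 13 + 10 = 34.
B + J + V: effort 11 + 6 + 4 = 21 ≤ 32, user value 11 + 13 + 8 = 32.
Best is B, J, and T with total user value 34.

34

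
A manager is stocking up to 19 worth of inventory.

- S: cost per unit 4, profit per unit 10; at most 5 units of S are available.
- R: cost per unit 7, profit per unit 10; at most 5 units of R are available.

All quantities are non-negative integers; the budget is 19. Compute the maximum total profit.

40

This is a bounded integer knapsack.
Take 3×S and 1×R: cost 19 ≤ 19, profit 3·10 + 1·10 = 40.
No other integer combination yields more.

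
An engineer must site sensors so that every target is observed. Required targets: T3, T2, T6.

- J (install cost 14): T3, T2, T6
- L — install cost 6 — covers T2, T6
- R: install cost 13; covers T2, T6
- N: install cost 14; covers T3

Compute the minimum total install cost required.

The greedy cost-per-new-target heuristic would pick L and J for 20, but a cheaper cover exists.
J alone covers T3, T2, T6 — every target.
Total install cost: 14.
No cover costs less than 14.

14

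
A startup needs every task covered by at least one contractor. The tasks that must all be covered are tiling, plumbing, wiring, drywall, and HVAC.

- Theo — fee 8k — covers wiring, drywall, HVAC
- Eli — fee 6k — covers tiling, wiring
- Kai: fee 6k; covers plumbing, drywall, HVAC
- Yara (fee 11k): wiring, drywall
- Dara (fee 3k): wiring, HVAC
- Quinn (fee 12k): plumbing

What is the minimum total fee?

12

Choose Eli and Kai: together they cover tiling, plumbing, wiring, drywall, HVAC — every task.
Total fee: 6 + 6 = 12.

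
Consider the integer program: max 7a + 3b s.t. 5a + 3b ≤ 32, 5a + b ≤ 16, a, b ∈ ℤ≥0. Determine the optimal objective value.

(a,b)=(1,9): 5·1+3·9=32≤32, 5·1+1·9=14≤16, objective 34.
(a,b)=(1,8): 5·1+3·8=29≤32, 5·1+1·8=13≤16, objective 31.
(a,b)=(0,10): 5·0+3·10=30≤32, 5·0+1·10=10≤16, objective 30.
The best lattice point is (1,9), giving 34.

34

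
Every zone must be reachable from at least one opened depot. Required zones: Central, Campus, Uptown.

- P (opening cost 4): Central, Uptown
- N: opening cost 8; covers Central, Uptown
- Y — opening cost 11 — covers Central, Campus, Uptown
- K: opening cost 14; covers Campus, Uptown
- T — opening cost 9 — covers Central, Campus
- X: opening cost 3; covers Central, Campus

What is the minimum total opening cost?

7

Choose P and X: together they cover Central, Campus, Uptown — every zone.
Total opening cost: 4 + 3 = 7.
No cover costs less than 7.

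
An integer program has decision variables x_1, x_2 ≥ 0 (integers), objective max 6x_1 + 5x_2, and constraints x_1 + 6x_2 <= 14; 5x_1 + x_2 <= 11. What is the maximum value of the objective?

Relaxing integrality, the LP optimum is 20.93 at (x_1,x_2) = (1.79, 2.03), which is not an integer point.
(x_1,x_2)=(2,1) is feasible, giving 17.
(x_1,x_2)=(1,2) is feasible, giving 16.
(x_1,x_2)=(2,0) is feasible, giving 12.
No feasible integer point exceeds 17.

17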